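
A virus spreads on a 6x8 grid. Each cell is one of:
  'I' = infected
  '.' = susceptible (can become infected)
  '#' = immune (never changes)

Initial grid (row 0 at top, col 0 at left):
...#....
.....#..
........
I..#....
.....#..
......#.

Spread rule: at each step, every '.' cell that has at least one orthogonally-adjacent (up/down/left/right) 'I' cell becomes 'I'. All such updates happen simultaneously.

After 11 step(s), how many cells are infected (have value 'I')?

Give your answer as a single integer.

Step 0 (initial): 1 infected
Step 1: +3 new -> 4 infected
Step 2: +5 new -> 9 infected
Step 3: +5 new -> 14 infected
Step 4: +5 new -> 19 infected
Step 5: +5 new -> 24 infected
Step 6: +4 new -> 28 infected
Step 7: +4 new -> 32 infected
Step 8: +4 new -> 36 infected
Step 9: +4 new -> 40 infected
Step 10: +2 new -> 42 infected
Step 11: +1 new -> 43 infected

Answer: 43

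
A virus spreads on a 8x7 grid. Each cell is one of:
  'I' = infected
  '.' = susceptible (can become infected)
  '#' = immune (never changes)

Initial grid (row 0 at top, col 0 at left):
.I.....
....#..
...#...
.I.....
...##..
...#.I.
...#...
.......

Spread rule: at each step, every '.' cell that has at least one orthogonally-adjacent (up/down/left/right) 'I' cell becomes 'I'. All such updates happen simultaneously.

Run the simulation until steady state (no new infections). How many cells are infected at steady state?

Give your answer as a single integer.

Step 0 (initial): 3 infected
Step 1: +11 new -> 14 infected
Step 2: +14 new -> 28 infected
Step 3: +10 new -> 38 infected
Step 4: +8 new -> 46 infected
Step 5: +4 new -> 50 infected
Step 6: +0 new -> 50 infected

Answer: 50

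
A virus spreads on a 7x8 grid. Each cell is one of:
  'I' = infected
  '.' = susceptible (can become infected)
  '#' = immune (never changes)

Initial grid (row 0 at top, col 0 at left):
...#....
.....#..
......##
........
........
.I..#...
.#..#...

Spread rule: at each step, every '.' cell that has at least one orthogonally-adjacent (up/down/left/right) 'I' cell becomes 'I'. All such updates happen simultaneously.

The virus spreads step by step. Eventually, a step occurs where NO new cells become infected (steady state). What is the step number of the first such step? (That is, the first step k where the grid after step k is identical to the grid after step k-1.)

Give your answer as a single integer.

Answer: 13

Derivation:
Step 0 (initial): 1 infected
Step 1: +3 new -> 4 infected
Step 2: +6 new -> 10 infected
Step 3: +5 new -> 15 infected
Step 4: +5 new -> 20 infected
Step 5: +6 new -> 26 infected
Step 6: +7 new -> 33 infected
Step 7: +6 new -> 39 infected
Step 8: +4 new -> 43 infected
Step 9: +2 new -> 45 infected
Step 10: +1 new -> 46 infected
Step 11: +2 new -> 48 infected
Step 12: +1 new -> 49 infected
Step 13: +0 new -> 49 infected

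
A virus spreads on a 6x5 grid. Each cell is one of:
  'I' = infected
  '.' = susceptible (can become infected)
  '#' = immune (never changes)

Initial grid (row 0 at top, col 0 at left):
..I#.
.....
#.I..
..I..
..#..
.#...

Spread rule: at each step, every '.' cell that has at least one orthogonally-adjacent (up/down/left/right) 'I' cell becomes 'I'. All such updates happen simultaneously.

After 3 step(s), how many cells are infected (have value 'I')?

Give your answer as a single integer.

Answer: 22

Derivation:
Step 0 (initial): 3 infected
Step 1: +6 new -> 9 infected
Step 2: +8 new -> 17 infected
Step 3: +5 new -> 22 infected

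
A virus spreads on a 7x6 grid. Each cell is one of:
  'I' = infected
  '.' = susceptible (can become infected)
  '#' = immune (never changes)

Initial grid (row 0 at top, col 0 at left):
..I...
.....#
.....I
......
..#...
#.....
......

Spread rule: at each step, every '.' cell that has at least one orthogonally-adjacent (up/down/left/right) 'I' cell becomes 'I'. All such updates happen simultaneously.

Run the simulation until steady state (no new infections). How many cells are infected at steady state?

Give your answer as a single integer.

Step 0 (initial): 2 infected
Step 1: +5 new -> 7 infected
Step 2: +9 new -> 16 infected
Step 3: +7 new -> 23 infected
Step 4: +5 new -> 28 infected
Step 5: +4 new -> 32 infected
Step 6: +4 new -> 36 infected
Step 7: +2 new -> 38 infected
Step 8: +1 new -> 39 infected
Step 9: +0 new -> 39 infected

Answer: 39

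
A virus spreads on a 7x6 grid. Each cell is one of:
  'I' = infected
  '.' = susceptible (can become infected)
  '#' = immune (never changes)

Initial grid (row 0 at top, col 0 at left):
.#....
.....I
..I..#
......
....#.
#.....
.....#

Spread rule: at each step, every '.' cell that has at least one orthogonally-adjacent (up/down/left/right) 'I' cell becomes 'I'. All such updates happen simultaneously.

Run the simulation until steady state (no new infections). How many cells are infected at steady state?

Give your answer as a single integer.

Answer: 37

Derivation:
Step 0 (initial): 2 infected
Step 1: +6 new -> 8 infected
Step 2: +9 new -> 17 infected
Step 3: +7 new -> 24 infected
Step 4: +6 new -> 30 infected
Step 5: +4 new -> 34 infected
Step 6: +3 new -> 37 infected
Step 7: +0 new -> 37 infected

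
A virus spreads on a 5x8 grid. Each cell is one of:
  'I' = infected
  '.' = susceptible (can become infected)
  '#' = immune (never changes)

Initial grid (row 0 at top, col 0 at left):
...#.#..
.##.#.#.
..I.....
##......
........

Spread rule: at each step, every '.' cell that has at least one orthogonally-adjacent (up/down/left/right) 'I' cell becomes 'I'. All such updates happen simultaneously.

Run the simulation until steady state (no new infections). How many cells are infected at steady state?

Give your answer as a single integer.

Step 0 (initial): 1 infected
Step 1: +3 new -> 4 infected
Step 2: +5 new -> 9 infected
Step 3: +5 new -> 14 infected
Step 4: +6 new -> 20 infected
Step 5: +4 new -> 24 infected
Step 6: +4 new -> 28 infected
Step 7: +2 new -> 30 infected
Step 8: +1 new -> 31 infected
Step 9: +0 new -> 31 infected

Answer: 31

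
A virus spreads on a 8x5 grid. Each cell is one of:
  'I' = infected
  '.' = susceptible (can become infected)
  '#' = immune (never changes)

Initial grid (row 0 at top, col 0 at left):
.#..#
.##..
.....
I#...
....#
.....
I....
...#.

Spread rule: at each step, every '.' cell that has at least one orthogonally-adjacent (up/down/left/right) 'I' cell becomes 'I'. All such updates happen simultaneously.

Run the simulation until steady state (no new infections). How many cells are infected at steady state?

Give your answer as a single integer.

Answer: 33

Derivation:
Step 0 (initial): 2 infected
Step 1: +5 new -> 7 infected
Step 2: +6 new -> 13 infected
Step 3: +6 new -> 19 infected
Step 4: +5 new -> 24 infected
Step 5: +5 new -> 29 infected
Step 6: +3 new -> 32 infected
Step 7: +1 new -> 33 infected
Step 8: +0 new -> 33 infected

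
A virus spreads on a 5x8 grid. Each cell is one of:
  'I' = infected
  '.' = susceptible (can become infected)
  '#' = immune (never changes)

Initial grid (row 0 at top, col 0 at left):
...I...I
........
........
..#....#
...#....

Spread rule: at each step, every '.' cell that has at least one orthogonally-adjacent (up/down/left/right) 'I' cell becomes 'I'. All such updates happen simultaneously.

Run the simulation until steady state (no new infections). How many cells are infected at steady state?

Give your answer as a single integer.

Step 0 (initial): 2 infected
Step 1: +5 new -> 7 infected
Step 2: +7 new -> 14 infected
Step 3: +7 new -> 21 infected
Step 4: +5 new -> 26 infected
Step 5: +5 new -> 31 infected
Step 6: +4 new -> 35 infected
Step 7: +2 new -> 37 infected
Step 8: +0 new -> 37 infected

Answer: 37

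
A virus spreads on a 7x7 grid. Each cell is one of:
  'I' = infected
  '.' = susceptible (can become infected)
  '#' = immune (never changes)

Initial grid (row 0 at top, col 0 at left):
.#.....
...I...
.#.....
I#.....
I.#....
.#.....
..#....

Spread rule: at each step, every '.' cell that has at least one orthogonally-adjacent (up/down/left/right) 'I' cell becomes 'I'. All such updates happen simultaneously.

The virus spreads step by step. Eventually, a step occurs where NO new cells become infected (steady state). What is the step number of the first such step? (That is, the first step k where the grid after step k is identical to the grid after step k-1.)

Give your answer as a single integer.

Answer: 9

Derivation:
Step 0 (initial): 3 infected
Step 1: +7 new -> 10 infected
Step 2: +9 new -> 19 infected
Step 3: +8 new -> 27 infected
Step 4: +5 new -> 32 infected
Step 5: +5 new -> 37 infected
Step 6: +3 new -> 40 infected
Step 7: +2 new -> 42 infected
Step 8: +1 new -> 43 infected
Step 9: +0 new -> 43 infected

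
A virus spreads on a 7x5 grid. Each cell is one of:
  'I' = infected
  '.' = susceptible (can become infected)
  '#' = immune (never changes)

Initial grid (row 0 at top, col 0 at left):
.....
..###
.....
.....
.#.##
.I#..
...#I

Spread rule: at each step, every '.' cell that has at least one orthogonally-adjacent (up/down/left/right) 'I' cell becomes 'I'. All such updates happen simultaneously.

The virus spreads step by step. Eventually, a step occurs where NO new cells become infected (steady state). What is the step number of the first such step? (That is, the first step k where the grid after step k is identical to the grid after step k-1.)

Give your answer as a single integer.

Step 0 (initial): 2 infected
Step 1: +3 new -> 5 infected
Step 2: +4 new -> 9 infected
Step 3: +1 new -> 10 infected
Step 4: +2 new -> 12 infected
Step 5: +3 new -> 15 infected
Step 6: +5 new -> 20 infected
Step 7: +3 new -> 23 infected
Step 8: +2 new -> 25 infected
Step 9: +1 new -> 26 infected
Step 10: +1 new -> 27 infected
Step 11: +0 new -> 27 infected

Answer: 11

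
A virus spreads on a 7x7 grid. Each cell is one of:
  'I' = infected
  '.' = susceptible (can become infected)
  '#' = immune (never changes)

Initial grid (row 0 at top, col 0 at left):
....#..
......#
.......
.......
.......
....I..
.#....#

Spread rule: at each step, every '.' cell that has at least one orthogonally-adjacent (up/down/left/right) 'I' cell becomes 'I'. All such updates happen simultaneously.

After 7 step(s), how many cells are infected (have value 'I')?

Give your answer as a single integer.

Step 0 (initial): 1 infected
Step 1: +4 new -> 5 infected
Step 2: +7 new -> 12 infected
Step 3: +7 new -> 19 infected
Step 4: +7 new -> 26 infected
Step 5: +7 new -> 33 infected
Step 6: +5 new -> 38 infected
Step 7: +4 new -> 42 infected

Answer: 42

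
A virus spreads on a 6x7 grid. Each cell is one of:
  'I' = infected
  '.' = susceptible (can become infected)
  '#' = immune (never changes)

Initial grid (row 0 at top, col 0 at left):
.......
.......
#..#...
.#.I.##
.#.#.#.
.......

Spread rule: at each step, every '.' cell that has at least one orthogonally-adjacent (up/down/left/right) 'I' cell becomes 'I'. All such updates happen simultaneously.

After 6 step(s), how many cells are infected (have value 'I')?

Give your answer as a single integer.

Step 0 (initial): 1 infected
Step 1: +2 new -> 3 infected
Step 2: +4 new -> 7 infected
Step 3: +6 new -> 13 infected
Step 4: +9 new -> 22 infected
Step 5: +7 new -> 29 infected
Step 6: +4 new -> 33 infected

Answer: 33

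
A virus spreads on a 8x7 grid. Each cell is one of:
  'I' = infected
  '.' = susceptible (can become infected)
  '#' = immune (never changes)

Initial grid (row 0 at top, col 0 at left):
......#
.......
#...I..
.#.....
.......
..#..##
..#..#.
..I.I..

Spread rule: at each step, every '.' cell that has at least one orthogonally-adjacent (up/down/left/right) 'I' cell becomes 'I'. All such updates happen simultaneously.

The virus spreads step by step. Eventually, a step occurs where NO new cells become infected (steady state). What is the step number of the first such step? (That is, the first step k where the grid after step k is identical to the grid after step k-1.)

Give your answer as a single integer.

Answer: 7

Derivation:
Step 0 (initial): 3 infected
Step 1: +8 new -> 11 infected
Step 2: +13 new -> 24 infected
Step 3: +13 new -> 37 infected
Step 4: +6 new -> 43 infected
Step 5: +3 new -> 46 infected
Step 6: +2 new -> 48 infected
Step 7: +0 new -> 48 infected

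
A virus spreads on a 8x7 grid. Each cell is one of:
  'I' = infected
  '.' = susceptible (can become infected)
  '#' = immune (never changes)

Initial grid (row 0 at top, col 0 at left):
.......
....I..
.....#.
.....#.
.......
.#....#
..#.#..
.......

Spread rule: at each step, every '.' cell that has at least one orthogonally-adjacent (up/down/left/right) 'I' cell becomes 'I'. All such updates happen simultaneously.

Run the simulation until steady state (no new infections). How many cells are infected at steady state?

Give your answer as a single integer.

Step 0 (initial): 1 infected
Step 1: +4 new -> 5 infected
Step 2: +6 new -> 11 infected
Step 3: +7 new -> 18 infected
Step 4: +8 new -> 26 infected
Step 5: +7 new -> 33 infected
Step 6: +5 new -> 38 infected
Step 7: +4 new -> 42 infected
Step 8: +4 new -> 46 infected
Step 9: +2 new -> 48 infected
Step 10: +2 new -> 50 infected
Step 11: +0 new -> 50 infected

Answer: 50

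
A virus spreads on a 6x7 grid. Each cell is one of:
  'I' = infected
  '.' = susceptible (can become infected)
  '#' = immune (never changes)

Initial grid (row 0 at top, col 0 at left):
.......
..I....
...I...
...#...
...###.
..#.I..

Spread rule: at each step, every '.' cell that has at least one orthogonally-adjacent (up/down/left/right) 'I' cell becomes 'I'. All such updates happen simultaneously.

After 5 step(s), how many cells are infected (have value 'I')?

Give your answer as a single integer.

Step 0 (initial): 3 infected
Step 1: +7 new -> 10 infected
Step 2: +9 new -> 19 infected
Step 3: +9 new -> 28 infected
Step 4: +5 new -> 33 infected
Step 5: +3 new -> 36 infected

Answer: 36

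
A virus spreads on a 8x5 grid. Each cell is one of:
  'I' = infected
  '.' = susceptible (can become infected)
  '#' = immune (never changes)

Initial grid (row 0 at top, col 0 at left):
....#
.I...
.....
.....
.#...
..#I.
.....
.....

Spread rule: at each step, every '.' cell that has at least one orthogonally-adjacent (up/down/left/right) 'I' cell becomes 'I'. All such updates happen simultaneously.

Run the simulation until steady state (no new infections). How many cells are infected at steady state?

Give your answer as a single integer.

Step 0 (initial): 2 infected
Step 1: +7 new -> 9 infected
Step 2: +12 new -> 21 infected
Step 3: +9 new -> 30 infected
Step 4: +5 new -> 35 infected
Step 5: +2 new -> 37 infected
Step 6: +0 new -> 37 infected

Answer: 37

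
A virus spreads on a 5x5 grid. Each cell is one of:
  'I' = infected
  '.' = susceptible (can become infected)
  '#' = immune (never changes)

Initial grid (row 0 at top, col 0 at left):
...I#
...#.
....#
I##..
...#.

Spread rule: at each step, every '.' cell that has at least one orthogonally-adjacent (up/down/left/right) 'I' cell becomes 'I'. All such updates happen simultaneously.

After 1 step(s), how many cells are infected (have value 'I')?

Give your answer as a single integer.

Answer: 5

Derivation:
Step 0 (initial): 2 infected
Step 1: +3 new -> 5 infected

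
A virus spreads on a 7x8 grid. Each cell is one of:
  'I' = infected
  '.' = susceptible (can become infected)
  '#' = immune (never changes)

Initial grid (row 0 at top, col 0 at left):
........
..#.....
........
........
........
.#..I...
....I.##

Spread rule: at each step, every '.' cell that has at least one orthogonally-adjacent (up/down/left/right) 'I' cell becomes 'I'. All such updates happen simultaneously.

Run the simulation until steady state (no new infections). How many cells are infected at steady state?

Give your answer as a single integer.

Step 0 (initial): 2 infected
Step 1: +5 new -> 7 infected
Step 2: +6 new -> 13 infected
Step 3: +7 new -> 20 infected
Step 4: +8 new -> 28 infected
Step 5: +9 new -> 37 infected
Step 6: +6 new -> 43 infected
Step 7: +5 new -> 48 infected
Step 8: +3 new -> 51 infected
Step 9: +1 new -> 52 infected
Step 10: +0 new -> 52 infected

Answer: 52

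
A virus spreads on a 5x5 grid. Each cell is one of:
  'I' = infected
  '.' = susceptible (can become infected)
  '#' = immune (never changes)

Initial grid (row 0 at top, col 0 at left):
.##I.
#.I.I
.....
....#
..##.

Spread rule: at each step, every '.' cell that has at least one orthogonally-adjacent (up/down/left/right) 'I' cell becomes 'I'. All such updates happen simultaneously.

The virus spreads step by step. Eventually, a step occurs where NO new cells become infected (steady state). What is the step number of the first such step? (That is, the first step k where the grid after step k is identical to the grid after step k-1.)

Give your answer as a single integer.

Step 0 (initial): 3 infected
Step 1: +5 new -> 8 infected
Step 2: +3 new -> 11 infected
Step 3: +3 new -> 14 infected
Step 4: +2 new -> 16 infected
Step 5: +1 new -> 17 infected
Step 6: +0 new -> 17 infected

Answer: 6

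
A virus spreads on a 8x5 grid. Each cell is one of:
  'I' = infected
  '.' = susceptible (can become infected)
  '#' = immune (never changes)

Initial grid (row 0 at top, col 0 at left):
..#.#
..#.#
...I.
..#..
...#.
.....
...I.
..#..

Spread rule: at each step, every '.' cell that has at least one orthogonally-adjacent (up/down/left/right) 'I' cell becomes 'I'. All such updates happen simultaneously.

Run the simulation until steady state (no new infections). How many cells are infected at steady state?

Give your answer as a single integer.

Step 0 (initial): 2 infected
Step 1: +8 new -> 10 infected
Step 2: +7 new -> 17 infected
Step 3: +8 new -> 25 infected
Step 4: +6 new -> 31 infected
Step 5: +2 new -> 33 infected
Step 6: +0 new -> 33 infected

Answer: 33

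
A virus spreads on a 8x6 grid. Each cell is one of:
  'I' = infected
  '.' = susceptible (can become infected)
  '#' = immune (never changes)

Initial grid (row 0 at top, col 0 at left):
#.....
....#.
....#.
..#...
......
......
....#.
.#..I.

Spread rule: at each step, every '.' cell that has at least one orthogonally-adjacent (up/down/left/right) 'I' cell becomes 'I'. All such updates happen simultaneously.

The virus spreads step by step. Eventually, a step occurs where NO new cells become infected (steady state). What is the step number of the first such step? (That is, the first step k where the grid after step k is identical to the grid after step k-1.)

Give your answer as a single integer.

Answer: 11

Derivation:
Step 0 (initial): 1 infected
Step 1: +2 new -> 3 infected
Step 2: +3 new -> 6 infected
Step 3: +3 new -> 9 infected
Step 4: +5 new -> 14 infected
Step 5: +6 new -> 20 infected
Step 6: +6 new -> 26 infected
Step 7: +5 new -> 31 infected
Step 8: +5 new -> 36 infected
Step 9: +4 new -> 40 infected
Step 10: +2 new -> 42 infected
Step 11: +0 new -> 42 infected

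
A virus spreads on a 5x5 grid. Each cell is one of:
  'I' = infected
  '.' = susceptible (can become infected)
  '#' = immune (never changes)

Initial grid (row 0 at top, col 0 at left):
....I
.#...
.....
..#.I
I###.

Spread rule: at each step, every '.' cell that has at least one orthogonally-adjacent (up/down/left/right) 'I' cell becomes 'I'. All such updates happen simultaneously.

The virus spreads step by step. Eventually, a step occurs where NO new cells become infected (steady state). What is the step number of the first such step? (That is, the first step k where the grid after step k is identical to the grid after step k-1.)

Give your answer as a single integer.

Answer: 5

Derivation:
Step 0 (initial): 3 infected
Step 1: +6 new -> 9 infected
Step 2: +5 new -> 14 infected
Step 3: +5 new -> 19 infected
Step 4: +1 new -> 20 infected
Step 5: +0 new -> 20 infected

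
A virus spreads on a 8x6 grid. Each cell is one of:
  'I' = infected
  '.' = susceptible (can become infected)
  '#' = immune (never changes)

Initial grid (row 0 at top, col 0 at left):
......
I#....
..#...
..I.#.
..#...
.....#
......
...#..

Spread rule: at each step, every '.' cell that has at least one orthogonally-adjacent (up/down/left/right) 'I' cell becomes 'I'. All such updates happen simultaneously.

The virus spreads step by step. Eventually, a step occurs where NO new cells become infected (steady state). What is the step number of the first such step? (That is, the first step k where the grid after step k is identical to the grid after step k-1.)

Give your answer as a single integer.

Step 0 (initial): 2 infected
Step 1: +4 new -> 6 infected
Step 2: +6 new -> 12 infected
Step 3: +7 new -> 19 infected
Step 4: +10 new -> 29 infected
Step 5: +7 new -> 36 infected
Step 6: +5 new -> 41 infected
Step 7: +1 new -> 42 infected
Step 8: +0 new -> 42 infected

Answer: 8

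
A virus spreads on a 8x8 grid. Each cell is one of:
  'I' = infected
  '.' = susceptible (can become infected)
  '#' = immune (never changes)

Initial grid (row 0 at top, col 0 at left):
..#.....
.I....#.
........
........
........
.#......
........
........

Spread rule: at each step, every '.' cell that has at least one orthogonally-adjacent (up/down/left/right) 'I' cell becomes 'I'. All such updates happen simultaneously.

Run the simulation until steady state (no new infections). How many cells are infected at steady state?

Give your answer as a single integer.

Step 0 (initial): 1 infected
Step 1: +4 new -> 5 infected
Step 2: +5 new -> 10 infected
Step 3: +6 new -> 16 infected
Step 4: +6 new -> 22 infected
Step 5: +6 new -> 28 infected
Step 6: +7 new -> 35 infected
Step 7: +9 new -> 44 infected
Step 8: +7 new -> 51 infected
Step 9: +4 new -> 55 infected
Step 10: +3 new -> 58 infected
Step 11: +2 new -> 60 infected
Step 12: +1 new -> 61 infected
Step 13: +0 new -> 61 infected

Answer: 61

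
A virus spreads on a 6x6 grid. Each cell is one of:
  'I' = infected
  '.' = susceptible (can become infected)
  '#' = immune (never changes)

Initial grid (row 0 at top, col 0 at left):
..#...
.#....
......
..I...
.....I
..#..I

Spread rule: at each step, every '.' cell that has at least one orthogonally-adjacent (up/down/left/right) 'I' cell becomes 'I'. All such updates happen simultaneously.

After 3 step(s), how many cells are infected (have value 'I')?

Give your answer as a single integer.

Step 0 (initial): 3 infected
Step 1: +7 new -> 10 infected
Step 2: +9 new -> 19 infected
Step 3: +6 new -> 25 infected

Answer: 25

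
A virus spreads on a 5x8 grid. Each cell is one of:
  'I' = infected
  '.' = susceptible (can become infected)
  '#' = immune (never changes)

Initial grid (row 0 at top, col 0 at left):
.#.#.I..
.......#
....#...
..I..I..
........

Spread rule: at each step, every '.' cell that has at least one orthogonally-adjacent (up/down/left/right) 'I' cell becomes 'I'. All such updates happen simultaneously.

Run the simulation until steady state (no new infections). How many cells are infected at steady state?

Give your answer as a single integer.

Answer: 36

Derivation:
Step 0 (initial): 3 infected
Step 1: +11 new -> 14 infected
Step 2: +13 new -> 27 infected
Step 3: +7 new -> 34 infected
Step 4: +1 new -> 35 infected
Step 5: +1 new -> 36 infected
Step 6: +0 new -> 36 infected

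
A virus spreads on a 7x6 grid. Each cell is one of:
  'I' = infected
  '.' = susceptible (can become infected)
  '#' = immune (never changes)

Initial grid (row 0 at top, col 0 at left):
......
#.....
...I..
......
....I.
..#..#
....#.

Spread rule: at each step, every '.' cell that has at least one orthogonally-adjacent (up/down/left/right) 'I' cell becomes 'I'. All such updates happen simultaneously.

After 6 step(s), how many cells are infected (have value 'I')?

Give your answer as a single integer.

Step 0 (initial): 2 infected
Step 1: +8 new -> 10 infected
Step 2: +9 new -> 19 infected
Step 3: +8 new -> 27 infected
Step 4: +6 new -> 33 infected
Step 5: +3 new -> 36 infected
Step 6: +1 new -> 37 infected

Answer: 37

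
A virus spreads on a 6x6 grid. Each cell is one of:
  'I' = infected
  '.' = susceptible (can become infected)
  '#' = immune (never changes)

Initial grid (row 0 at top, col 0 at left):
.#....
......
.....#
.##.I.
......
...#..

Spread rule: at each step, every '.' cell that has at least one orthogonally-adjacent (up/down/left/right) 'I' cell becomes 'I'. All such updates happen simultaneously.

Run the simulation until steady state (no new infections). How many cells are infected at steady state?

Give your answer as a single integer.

Step 0 (initial): 1 infected
Step 1: +4 new -> 5 infected
Step 2: +5 new -> 10 infected
Step 3: +6 new -> 16 infected
Step 4: +6 new -> 22 infected
Step 5: +5 new -> 27 infected
Step 6: +3 new -> 30 infected
Step 7: +1 new -> 31 infected
Step 8: +0 new -> 31 infected

Answer: 31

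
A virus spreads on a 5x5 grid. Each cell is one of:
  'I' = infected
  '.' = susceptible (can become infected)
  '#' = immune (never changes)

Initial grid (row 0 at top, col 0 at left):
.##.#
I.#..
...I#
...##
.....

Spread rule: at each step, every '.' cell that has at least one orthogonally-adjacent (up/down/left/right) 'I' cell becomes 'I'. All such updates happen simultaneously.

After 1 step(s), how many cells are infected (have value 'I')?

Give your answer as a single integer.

Step 0 (initial): 2 infected
Step 1: +5 new -> 7 infected

Answer: 7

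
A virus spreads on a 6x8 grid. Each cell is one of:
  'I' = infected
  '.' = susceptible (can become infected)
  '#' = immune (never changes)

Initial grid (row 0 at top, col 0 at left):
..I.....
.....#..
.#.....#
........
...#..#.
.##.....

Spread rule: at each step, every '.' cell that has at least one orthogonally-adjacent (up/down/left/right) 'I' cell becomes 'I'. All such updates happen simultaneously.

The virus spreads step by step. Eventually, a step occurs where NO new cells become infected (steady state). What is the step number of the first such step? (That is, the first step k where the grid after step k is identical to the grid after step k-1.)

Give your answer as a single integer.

Step 0 (initial): 1 infected
Step 1: +3 new -> 4 infected
Step 2: +5 new -> 9 infected
Step 3: +5 new -> 14 infected
Step 4: +6 new -> 20 infected
Step 5: +6 new -> 26 infected
Step 6: +5 new -> 31 infected
Step 7: +4 new -> 35 infected
Step 8: +3 new -> 38 infected
Step 9: +2 new -> 40 infected
Step 10: +1 new -> 41 infected
Step 11: +0 new -> 41 infected

Answer: 11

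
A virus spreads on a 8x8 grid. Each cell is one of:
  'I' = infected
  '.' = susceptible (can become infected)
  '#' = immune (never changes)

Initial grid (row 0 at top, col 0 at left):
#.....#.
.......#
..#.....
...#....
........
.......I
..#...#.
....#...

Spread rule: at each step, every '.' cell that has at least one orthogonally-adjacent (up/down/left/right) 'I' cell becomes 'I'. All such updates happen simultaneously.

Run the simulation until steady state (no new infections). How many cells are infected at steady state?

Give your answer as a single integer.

Answer: 55

Derivation:
Step 0 (initial): 1 infected
Step 1: +3 new -> 4 infected
Step 2: +4 new -> 8 infected
Step 3: +6 new -> 14 infected
Step 4: +6 new -> 20 infected
Step 5: +6 new -> 26 infected
Step 6: +5 new -> 31 infected
Step 7: +8 new -> 39 infected
Step 8: +6 new -> 45 infected
Step 9: +5 new -> 50 infected
Step 10: +3 new -> 53 infected
Step 11: +2 new -> 55 infected
Step 12: +0 new -> 55 infected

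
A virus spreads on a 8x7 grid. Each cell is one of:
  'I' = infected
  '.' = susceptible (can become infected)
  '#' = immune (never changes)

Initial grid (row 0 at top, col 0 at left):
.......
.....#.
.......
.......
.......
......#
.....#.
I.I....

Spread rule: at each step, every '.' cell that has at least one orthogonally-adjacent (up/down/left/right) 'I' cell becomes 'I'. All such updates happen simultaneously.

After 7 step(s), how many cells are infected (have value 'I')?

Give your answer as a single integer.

Step 0 (initial): 2 infected
Step 1: +4 new -> 6 infected
Step 2: +5 new -> 11 infected
Step 3: +6 new -> 17 infected
Step 4: +6 new -> 23 infected
Step 5: +7 new -> 30 infected
Step 6: +6 new -> 36 infected
Step 7: +7 new -> 43 infected

Answer: 43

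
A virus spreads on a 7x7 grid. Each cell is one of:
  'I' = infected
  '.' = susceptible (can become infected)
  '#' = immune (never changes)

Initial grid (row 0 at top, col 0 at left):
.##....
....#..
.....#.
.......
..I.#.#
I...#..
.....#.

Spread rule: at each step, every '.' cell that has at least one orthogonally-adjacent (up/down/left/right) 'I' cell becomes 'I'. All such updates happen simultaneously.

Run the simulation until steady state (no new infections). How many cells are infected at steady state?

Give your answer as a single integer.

Answer: 41

Derivation:
Step 0 (initial): 2 infected
Step 1: +7 new -> 9 infected
Step 2: +7 new -> 16 infected
Step 3: +6 new -> 22 infected
Step 4: +6 new -> 28 infected
Step 5: +4 new -> 32 infected
Step 6: +3 new -> 35 infected
Step 7: +3 new -> 38 infected
Step 8: +3 new -> 41 infected
Step 9: +0 new -> 41 infected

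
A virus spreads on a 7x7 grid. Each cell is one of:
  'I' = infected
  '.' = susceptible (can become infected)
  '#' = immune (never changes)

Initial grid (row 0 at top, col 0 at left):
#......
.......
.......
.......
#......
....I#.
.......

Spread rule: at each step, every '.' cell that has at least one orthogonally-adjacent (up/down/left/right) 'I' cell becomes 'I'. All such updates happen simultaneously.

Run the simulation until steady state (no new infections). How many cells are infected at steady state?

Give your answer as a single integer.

Step 0 (initial): 1 infected
Step 1: +3 new -> 4 infected
Step 2: +6 new -> 10 infected
Step 3: +8 new -> 18 infected
Step 4: +9 new -> 27 infected
Step 5: +7 new -> 34 infected
Step 6: +6 new -> 40 infected
Step 7: +4 new -> 44 infected
Step 8: +2 new -> 46 infected
Step 9: +0 new -> 46 infected

Answer: 46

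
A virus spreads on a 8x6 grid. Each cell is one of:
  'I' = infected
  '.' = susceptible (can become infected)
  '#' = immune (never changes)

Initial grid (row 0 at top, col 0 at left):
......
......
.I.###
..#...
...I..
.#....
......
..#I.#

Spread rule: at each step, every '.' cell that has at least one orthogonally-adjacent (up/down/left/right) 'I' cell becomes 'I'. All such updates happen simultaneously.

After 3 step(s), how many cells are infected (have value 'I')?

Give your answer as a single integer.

Answer: 32

Derivation:
Step 0 (initial): 3 infected
Step 1: +10 new -> 13 infected
Step 2: +11 new -> 24 infected
Step 3: +8 new -> 32 infected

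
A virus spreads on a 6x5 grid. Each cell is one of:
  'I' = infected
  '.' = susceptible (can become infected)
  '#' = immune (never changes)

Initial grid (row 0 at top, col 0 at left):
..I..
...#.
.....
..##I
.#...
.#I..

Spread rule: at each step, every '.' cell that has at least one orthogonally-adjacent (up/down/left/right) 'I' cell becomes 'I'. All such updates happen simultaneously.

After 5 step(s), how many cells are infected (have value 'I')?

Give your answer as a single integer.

Step 0 (initial): 3 infected
Step 1: +7 new -> 10 infected
Step 2: +8 new -> 18 infected
Step 3: +2 new -> 20 infected
Step 4: +2 new -> 22 infected
Step 5: +1 new -> 23 infected

Answer: 23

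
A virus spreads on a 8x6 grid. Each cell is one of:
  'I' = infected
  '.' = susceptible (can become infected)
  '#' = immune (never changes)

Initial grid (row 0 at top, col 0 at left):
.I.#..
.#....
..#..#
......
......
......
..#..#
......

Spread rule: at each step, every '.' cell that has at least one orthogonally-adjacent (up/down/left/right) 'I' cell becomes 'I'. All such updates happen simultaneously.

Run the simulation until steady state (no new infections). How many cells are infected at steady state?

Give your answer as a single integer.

Step 0 (initial): 1 infected
Step 1: +2 new -> 3 infected
Step 2: +2 new -> 5 infected
Step 3: +2 new -> 7 infected
Step 4: +4 new -> 11 infected
Step 5: +6 new -> 17 infected
Step 6: +6 new -> 23 infected
Step 7: +6 new -> 29 infected
Step 8: +6 new -> 35 infected
Step 9: +4 new -> 39 infected
Step 10: +2 new -> 41 infected
Step 11: +1 new -> 42 infected
Step 12: +0 new -> 42 infected

Answer: 42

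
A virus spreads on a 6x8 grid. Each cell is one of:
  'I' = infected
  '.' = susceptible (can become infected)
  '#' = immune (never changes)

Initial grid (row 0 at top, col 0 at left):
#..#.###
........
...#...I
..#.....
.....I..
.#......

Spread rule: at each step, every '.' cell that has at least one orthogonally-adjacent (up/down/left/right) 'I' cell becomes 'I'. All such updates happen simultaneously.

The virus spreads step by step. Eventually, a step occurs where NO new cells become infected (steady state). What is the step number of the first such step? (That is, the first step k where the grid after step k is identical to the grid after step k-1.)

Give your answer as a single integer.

Answer: 9

Derivation:
Step 0 (initial): 2 infected
Step 1: +7 new -> 9 infected
Step 2: +8 new -> 17 infected
Step 3: +6 new -> 23 infected
Step 4: +3 new -> 26 infected
Step 5: +4 new -> 30 infected
Step 6: +4 new -> 34 infected
Step 7: +4 new -> 38 infected
Step 8: +2 new -> 40 infected
Step 9: +0 new -> 40 infected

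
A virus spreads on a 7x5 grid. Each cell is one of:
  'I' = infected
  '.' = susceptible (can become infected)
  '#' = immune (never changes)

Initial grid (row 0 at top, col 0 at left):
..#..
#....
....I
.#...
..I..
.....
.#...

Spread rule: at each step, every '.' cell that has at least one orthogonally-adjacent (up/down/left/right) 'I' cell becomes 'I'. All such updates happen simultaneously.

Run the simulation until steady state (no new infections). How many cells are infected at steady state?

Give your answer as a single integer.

Answer: 31

Derivation:
Step 0 (initial): 2 infected
Step 1: +7 new -> 9 infected
Step 2: +9 new -> 18 infected
Step 3: +7 new -> 25 infected
Step 4: +4 new -> 29 infected
Step 5: +1 new -> 30 infected
Step 6: +1 new -> 31 infected
Step 7: +0 new -> 31 infected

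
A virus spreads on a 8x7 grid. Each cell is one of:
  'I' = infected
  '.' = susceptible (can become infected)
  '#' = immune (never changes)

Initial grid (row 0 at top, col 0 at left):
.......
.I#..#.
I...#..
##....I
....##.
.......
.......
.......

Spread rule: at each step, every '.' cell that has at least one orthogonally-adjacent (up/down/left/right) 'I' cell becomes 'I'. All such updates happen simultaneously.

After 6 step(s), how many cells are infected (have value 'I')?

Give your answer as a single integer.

Step 0 (initial): 3 infected
Step 1: +6 new -> 9 infected
Step 2: +7 new -> 16 infected
Step 3: +7 new -> 23 infected
Step 4: +8 new -> 31 infected
Step 5: +6 new -> 37 infected
Step 6: +5 new -> 42 infected

Answer: 42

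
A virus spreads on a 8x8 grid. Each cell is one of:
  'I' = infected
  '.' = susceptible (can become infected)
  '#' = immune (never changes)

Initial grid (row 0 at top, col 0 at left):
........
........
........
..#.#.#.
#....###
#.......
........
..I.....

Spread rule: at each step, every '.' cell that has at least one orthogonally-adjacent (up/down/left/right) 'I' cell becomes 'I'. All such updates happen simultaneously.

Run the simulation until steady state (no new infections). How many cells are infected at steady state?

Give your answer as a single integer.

Answer: 56

Derivation:
Step 0 (initial): 1 infected
Step 1: +3 new -> 4 infected
Step 2: +5 new -> 9 infected
Step 3: +6 new -> 15 infected
Step 4: +5 new -> 20 infected
Step 5: +6 new -> 26 infected
Step 6: +5 new -> 31 infected
Step 7: +6 new -> 37 infected
Step 8: +6 new -> 43 infected
Step 9: +6 new -> 49 infected
Step 10: +3 new -> 52 infected
Step 11: +3 new -> 55 infected
Step 12: +1 new -> 56 infected
Step 13: +0 new -> 56 infected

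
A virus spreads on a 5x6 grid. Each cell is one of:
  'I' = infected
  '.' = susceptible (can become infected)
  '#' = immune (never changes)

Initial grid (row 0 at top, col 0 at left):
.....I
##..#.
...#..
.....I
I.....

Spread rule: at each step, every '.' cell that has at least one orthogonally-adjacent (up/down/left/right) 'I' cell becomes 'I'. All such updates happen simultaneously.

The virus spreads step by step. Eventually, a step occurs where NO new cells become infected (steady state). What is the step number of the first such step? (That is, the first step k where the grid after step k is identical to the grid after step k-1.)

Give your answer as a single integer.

Answer: 6

Derivation:
Step 0 (initial): 3 infected
Step 1: +7 new -> 10 infected
Step 2: +7 new -> 17 infected
Step 3: +5 new -> 22 infected
Step 4: +3 new -> 25 infected
Step 5: +1 new -> 26 infected
Step 6: +0 new -> 26 infected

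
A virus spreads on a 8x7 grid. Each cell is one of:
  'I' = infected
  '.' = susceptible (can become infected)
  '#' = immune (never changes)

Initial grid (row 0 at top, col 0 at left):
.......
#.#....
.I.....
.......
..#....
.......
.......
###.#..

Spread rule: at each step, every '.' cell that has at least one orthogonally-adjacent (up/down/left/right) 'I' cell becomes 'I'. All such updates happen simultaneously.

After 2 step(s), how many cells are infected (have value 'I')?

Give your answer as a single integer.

Step 0 (initial): 1 infected
Step 1: +4 new -> 5 infected
Step 2: +5 new -> 10 infected

Answer: 10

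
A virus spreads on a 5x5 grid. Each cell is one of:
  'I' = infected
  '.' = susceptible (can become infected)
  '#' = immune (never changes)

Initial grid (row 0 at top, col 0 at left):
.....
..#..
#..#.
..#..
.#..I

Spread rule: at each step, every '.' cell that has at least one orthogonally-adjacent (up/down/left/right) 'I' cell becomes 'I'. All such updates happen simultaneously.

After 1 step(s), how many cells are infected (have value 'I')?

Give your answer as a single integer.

Answer: 3

Derivation:
Step 0 (initial): 1 infected
Step 1: +2 new -> 3 infected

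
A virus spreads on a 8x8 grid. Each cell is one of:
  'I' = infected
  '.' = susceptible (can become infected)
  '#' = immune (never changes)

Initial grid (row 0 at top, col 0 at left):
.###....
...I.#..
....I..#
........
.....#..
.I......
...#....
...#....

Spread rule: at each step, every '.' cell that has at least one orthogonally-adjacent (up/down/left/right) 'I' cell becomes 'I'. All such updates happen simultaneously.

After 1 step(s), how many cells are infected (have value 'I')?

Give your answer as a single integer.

Answer: 12

Derivation:
Step 0 (initial): 3 infected
Step 1: +9 new -> 12 infected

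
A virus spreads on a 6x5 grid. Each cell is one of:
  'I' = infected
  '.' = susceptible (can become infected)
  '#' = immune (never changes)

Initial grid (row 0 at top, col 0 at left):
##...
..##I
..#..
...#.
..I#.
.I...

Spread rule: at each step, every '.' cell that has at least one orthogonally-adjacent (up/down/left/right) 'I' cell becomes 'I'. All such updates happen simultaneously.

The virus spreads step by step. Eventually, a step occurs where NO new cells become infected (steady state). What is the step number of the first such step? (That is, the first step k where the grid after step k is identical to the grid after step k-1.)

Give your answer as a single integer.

Answer: 6

Derivation:
Step 0 (initial): 3 infected
Step 1: +6 new -> 9 infected
Step 2: +6 new -> 15 infected
Step 3: +5 new -> 20 infected
Step 4: +2 new -> 22 infected
Step 5: +1 new -> 23 infected
Step 6: +0 new -> 23 infected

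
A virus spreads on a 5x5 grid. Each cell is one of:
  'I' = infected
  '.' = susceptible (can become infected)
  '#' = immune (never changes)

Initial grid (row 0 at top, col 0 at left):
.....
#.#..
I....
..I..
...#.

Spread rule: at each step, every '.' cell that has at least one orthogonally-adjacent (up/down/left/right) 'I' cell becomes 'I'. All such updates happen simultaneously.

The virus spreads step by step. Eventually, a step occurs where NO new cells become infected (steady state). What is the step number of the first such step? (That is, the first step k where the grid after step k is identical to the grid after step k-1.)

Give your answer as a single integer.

Step 0 (initial): 2 infected
Step 1: +6 new -> 8 infected
Step 2: +5 new -> 13 infected
Step 3: +4 new -> 17 infected
Step 4: +4 new -> 21 infected
Step 5: +1 new -> 22 infected
Step 6: +0 new -> 22 infected

Answer: 6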